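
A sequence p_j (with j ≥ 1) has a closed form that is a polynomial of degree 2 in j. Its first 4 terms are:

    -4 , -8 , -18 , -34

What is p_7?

1st diffs: -4, -10, -16.
2nd diffs: -6, -6 (constant).
So p_j = -3j^2 + 5j - 6.
Evaluating at j = 7 gives p_7 = -118.

-118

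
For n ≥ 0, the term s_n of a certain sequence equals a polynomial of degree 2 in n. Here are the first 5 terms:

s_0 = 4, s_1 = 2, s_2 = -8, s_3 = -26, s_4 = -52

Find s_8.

-236

1st diffs: -2, -10, -18, -26.
2nd diffs: -8, -8, -8 (constant).
So s_n = -4n^2 + 2n + 4.
Evaluating at n = 8 gives s_8 = -236.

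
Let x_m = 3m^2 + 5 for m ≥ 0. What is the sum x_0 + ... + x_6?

Over m = 0..6: Σm = 21, Σm² = 91.
Total = (3)·91 + (5)·7 = 308.

308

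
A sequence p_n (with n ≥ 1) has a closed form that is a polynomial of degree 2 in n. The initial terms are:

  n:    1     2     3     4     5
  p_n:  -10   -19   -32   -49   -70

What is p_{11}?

-280

1st diffs: -9, -13, -17, -21.
2nd diffs: -4, -4, -4 (constant).
Newton forward-difference form: p_n = -10 + (-9)·C(n-1,1) + (-4)·C(n-1,2).
At n = 11: n-1 = 10, so p_{11} = -10 - 90 - 180 = -280.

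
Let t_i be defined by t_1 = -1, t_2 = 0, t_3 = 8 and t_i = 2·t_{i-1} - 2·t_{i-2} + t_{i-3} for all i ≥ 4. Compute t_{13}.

-1

Compute successive terms:
t_4 = 15;  t_5 = 14;  t_6 = 6;  t_7 = -1;  t_8 = 0;  t_9 = 8;  t_{10} = 15;  t_{11} = 14;  t_{12} = 6;  t_{13} = -1.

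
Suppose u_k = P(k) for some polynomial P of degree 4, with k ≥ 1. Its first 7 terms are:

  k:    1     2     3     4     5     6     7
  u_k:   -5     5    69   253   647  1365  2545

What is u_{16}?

1st diffs: 10, 64, 184, 394, 718, 1180.
2nd diffs: 54, 120, 210, 324, 462.
3rd diffs: 66, 90, 114, 138.
4th diffs: 24, 24, 24 (constant).
Newton forward-difference form: u_k = -5 + 10·C(k-1,1) + 54·C(k-1,2) + 66·C(k-1,3) + 24·C(k-1,4).
At k = 16: k-1 = 15, so u_{16} = -5 + 150 + 5670 + 30030 + 32760 = 68605.

68605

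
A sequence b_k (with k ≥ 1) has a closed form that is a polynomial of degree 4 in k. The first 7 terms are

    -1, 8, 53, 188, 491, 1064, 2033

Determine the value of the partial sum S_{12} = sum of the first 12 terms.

54240

1st diffs: 9, 45, 135, 303, 573, 969.
2nd diffs: 36, 90, 168, 270, 396.
3rd diffs: 54, 78, 102, 126.
4th diffs: 24, 24, 24 (constant).
Newton forward-difference form: b_k = -1 + 9·C(k-1,1) + 36·C(k-1,2) + 54·C(k-1,3) + 24·C(k-1,4).
Continuing: …, 3548, 5783, 8936, 13229, …, b_{12} = 18908.
Summing k = 1..12 (12 terms) gives 54240.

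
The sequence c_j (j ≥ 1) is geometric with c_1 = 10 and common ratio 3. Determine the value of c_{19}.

c_j = 10·3^(j-1).
c_{19} = 10·3^18 = 3874204890.

3874204890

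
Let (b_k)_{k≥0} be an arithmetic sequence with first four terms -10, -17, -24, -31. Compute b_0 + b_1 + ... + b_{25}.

-2535

Common difference d = -7.
b_k = -10 + (k - 0)·(-7).
b_{25} = -185; S = 26·(-10 + (-185))/2 = -2535.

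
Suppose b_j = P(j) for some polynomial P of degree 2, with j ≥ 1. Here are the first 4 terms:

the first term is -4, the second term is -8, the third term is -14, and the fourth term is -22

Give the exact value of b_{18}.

1st diffs: -4, -6, -8.
2nd diffs: -2, -2 (constant).
So b_j = -j^2 - j - 2.
Evaluating at j = 18 gives b_{18} = -344.

-344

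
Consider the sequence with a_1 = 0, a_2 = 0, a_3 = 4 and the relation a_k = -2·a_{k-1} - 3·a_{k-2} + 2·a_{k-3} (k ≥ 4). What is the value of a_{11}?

1108

Iterate the recurrence:
a_4 = -8, a_5 = 4, a_6 = 24, a_7 = -76, a_8 = 88, a_9 = 100, a_{10} = -616, a_{11} = 1108.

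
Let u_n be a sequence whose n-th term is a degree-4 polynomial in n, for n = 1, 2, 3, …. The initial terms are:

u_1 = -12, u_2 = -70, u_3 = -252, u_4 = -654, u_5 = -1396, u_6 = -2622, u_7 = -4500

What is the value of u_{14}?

1st diffs: -58, -182, -402, -742, -1226, -1878.
2nd diffs: -124, -220, -340, -484, -652.
3rd diffs: -96, -120, -144, -168.
4th diffs: -24, -24, -24 (constant).
Newton forward-difference form: u_n = -12 + (-58)·C(n-1,1) + (-124)·C(n-1,2) + (-96)·C(n-1,3) + (-24)·C(n-1,4).
At n = 14: n-1 = 13, so u_{14} = -12 - 754 - 9672 - 27456 - 17160 = -55054.

-55054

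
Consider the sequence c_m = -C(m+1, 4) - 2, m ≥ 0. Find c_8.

C(9, 4) = 126, so c_8 = -128.

-128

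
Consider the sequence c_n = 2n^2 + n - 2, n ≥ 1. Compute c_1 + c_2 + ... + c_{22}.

Over n = 1..22: Σn = 253, Σn² = 3795.
Total = (2)·3795 + (1)·253 + (-2)·22 = 7799.

7799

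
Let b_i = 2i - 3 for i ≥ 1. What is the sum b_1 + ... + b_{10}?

Over i = 1..10: Σi = 55.
Total = (2)·55 + (-3)·10 = 80.

80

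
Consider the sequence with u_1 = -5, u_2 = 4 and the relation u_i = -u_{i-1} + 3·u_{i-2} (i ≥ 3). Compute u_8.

Iterate the recurrence:
u_3 = -19;  u_4 = 31;  u_5 = -88;  u_6 = 181;  u_7 = -445;  u_8 = 988.

988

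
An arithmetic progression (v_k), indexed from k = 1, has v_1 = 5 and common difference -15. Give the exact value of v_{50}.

-730

v_k = 5 + (k - 1)·(-15).
v_{50} = 5 + 49·(-15) = -730.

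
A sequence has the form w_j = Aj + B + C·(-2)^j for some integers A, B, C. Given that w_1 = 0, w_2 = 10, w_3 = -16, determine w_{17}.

-262172

Plug in j = 1, 2, 3: A + B - 2C = 0; 2A + B + 4C = 10; 3A + B - 8C = -16.
Subtracting the first from the second: A + 6C = 10.
Subtracting the second from the third: A - 12C = -26.
Solving: C = 2, A = -2, then B = 6.
Therefore w_{17} = -34 + 6 + 2·(-131072) = -262172.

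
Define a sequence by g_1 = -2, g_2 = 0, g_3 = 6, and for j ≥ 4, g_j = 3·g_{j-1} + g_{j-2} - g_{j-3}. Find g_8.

Applying the relation repeatedly:
g_4 = 20; g_5 = 66; g_6 = 212; g_7 = 682; g_8 = 2192.

2192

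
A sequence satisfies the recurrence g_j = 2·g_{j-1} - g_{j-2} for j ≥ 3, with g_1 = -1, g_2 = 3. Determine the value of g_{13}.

Step forward from the initial values:
g_3 = 7;  g_4 = 11;  g_5 = 15;  …;  g_{10} = 35;  g_{11} = 39;  g_{12} = 43;  g_{13} = 47.
(Characteristic roots are 1 and 1.)

47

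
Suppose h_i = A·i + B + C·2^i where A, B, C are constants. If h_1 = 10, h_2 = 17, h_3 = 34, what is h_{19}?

Plug in i = 1, 2, 3: A + B + 2C = 10; 2A + B + 4C = 17; 3A + B + 8C = 34.
Subtracting the first from the second: A + 2C = 7.
Subtracting the second from the third: A + 4C = 17.
Solving: C = 5, A = -3, then B = 3.
Therefore h_{19} = -57 + 3 + 5·524288 = 2621386.

2621386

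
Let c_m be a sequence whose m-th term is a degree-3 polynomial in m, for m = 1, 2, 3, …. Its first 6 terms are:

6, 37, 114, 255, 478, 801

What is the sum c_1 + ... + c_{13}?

28522

1st diffs: 31, 77, 141, 223, 323.
2nd diffs: 46, 64, 82, 100.
3rd diffs: 18, 18, 18 (constant).
So c_m = 3m^3 + 5m^2 - 5m + 3.
Continuing: …, 1242, 1819, 2550, 3453, …, c_{13} = 7374.
Summing m = 1..13 (13 terms) gives 28522.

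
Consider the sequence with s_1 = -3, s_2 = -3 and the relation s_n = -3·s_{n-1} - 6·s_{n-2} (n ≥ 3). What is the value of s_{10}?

s_3 = 27  s_4 = -63  s_5 = 27  s_6 = 297  s_7 = -1053  s_8 = 1377  s_9 = 2187  s_{10} = -14823.

-14823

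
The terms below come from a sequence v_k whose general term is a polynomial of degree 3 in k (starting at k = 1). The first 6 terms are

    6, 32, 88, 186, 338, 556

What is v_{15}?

1st diffs: 26, 56, 98, 152, 218.
2nd diffs: 30, 42, 54, 66.
3rd diffs: 12, 12, 12 (constant).
Newton forward-difference form: v_k = 6 + 26·C(k-1,1) + 30·C(k-1,2) + 12·C(k-1,3).
At k = 15: k-1 = 14, so v_{15} = 6 + 364 + 2730 + 4368 = 7468.

7468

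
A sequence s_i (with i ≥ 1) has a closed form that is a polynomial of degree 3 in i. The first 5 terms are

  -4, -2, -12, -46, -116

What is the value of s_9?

1st diffs: 2, -10, -34, -70.
2nd diffs: -12, -24, -36.
3rd diffs: -12, -12 (constant).
So s_i = -2i^3 + 6i^2 - 2i - 6.
Evaluating at i = 9 gives s_9 = -996.

-996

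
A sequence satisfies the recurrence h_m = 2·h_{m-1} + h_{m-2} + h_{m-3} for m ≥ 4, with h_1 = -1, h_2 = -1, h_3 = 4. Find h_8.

257

Step forward from the initial values:
h_4 = 6, h_5 = 15, h_6 = 40, h_7 = 101, h_8 = 257.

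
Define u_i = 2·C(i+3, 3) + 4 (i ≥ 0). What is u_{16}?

1942

C(19, 3) = 969, so u_{16} = 1942.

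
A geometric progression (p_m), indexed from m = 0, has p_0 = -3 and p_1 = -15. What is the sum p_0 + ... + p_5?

Common ratio r = 5.
p_m = (-3)·5^(m-0).
S = (-3)·(5^6 - 1)/(5 - 1) = (-3)·(15625 - 1)/(4) = -11718.

-11718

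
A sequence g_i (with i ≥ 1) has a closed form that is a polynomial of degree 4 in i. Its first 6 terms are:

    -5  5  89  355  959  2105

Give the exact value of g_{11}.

26465

1st diffs: 10, 84, 266, 604, 1146.
2nd diffs: 74, 182, 338, 542.
3rd diffs: 108, 156, 204.
4th diffs: 48, 48 (constant).
Newton forward-difference form: g_i = -5 + 10·C(i-1,1) + 74·C(i-1,2) + 108·C(i-1,3) + 48·C(i-1,4).
At i = 11: i-1 = 10, so g_{11} = -5 + 100 + 3330 + 12960 + 10080 = 26465.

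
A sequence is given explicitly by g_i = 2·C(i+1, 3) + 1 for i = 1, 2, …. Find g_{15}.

1121

C(16, 3) = 560, so g_{15} = 1121.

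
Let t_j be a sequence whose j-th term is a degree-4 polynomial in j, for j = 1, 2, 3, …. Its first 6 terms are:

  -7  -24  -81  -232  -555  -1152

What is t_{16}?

1st diffs: -17, -57, -151, -323, -597.
2nd diffs: -40, -94, -172, -274.
3rd diffs: -54, -78, -102.
4th diffs: -24, -24 (constant).
So t_j = -j^4 + j^3 - j^2 - 6j.
Evaluating at j = 16 gives t_{16} = -61792.

-61792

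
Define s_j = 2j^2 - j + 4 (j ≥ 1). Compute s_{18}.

634

s_{18} = 2·18^2 - 1·18 + 4 = 634.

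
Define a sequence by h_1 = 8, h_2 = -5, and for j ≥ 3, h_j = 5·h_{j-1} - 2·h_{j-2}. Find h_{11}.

-8048381

Compute successive terms:
h_3 = -41;  h_4 = -195;  h_5 = -893;  h_6 = -4075;  h_7 = -18589;  h_8 = -84795;  h_9 = -386797;  h_{10} = -1764395;  h_{11} = -8048381.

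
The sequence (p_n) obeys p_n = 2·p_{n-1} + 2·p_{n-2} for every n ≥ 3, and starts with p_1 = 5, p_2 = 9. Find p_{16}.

p_3 = 28, p_4 = 74, p_5 = 204, …, p_{13} = 632000, p_{14} = 1726656, p_{15} = 4717312, p_{16} = 12887936.

12887936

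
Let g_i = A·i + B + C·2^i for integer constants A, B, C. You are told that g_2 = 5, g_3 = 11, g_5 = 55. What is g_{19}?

1048539

Plug in i = 2, 3, 5: 2A + B + 4C = 5; 3A + B + 8C = 11; 5A + B + 32C = 55.
Subtracting the first from the second: A + 4C = 6.
Subtracting the second from the third: 2A + 24C = 44.
Solving: C = 2, A = -2, then B = 1.
So g_i = -2·i + 1 + 2·2^i; at i=19 this is 1048539.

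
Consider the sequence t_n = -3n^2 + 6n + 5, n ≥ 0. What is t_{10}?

t_{10} = -3·10^2 + 6·10 + 5 = -235.

-235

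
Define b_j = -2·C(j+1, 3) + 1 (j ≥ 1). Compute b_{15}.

-1119

C(16, 3) = 560, so b_{15} = -1119.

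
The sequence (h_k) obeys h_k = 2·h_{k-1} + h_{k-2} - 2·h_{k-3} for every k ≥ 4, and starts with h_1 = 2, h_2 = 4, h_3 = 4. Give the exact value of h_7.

Applying the relation repeatedly:
h_4 = 8;  h_5 = 12;  h_6 = 24;  h_7 = 44.

44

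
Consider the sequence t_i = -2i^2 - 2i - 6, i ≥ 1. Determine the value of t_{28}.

t_{28} = -2·28^2 - 2·28 - 6 = -1630.

-1630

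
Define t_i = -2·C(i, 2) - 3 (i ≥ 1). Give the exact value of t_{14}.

-185

C(14, 2) = 91, so t_{14} = -185.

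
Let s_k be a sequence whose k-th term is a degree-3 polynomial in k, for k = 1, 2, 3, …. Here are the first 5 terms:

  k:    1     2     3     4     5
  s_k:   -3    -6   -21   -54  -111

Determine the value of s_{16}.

1st diffs: -3, -15, -33, -57.
2nd diffs: -12, -18, -24.
3rd diffs: -6, -6 (constant).
So s_k = -k^3 + 4k - 6.
Evaluating at k = 16 gives s_{16} = -4038.

-4038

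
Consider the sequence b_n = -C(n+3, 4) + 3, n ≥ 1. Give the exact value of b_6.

C(9, 4) = 126, so b_6 = -123.

-123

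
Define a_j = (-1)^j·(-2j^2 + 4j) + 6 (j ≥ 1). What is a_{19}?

652

(-1)^19 = -1; -2j^2 + 4j at j=19 is -646; so a_{19} = 652.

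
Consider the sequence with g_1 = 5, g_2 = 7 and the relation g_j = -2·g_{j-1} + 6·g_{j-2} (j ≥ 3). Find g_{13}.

1282240

Applying the relation repeatedly:
g_3 = 16, g_4 = 10, g_5 = 76, …, g_{10} = -26000, g_{11} = 97024, g_{12} = -350048, g_{13} = 1282240.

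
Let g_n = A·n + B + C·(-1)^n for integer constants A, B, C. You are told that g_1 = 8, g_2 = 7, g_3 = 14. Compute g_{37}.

Write the equations: A + B - C = 8; 2A + B + C = 7; 3A + B - C = 14.
Subtracting the first from the second: A + 2C = -1.
Subtracting the second from the third: A - 2C = 7.
Solving: C = -2, A = 3, then B = 3.
Therefore g_{37} = 111 + 3 + (-2)·(-1) = 116.

116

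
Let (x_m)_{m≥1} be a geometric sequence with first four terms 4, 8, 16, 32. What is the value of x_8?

Common ratio r = 2.
x_m = 4·2^(m-1).
x_8 = 4·2^7 = 512.

512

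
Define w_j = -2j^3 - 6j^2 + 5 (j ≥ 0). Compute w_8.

-1403

w_8 = -2·8^3 - 6·8^2 + 5 = -1403.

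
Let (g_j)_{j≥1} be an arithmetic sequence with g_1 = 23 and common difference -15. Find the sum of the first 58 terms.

-23461

g_j = 23 + (j - 1)·(-15).
g_{58} = -832; S = 58·(23 + (-832))/2 = -23461.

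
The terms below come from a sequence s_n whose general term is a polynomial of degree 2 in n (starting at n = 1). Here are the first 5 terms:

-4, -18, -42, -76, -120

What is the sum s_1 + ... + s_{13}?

-4004

1st diffs: -14, -24, -34, -44.
2nd diffs: -10, -10, -10 (constant).
Newton forward-difference form: s_n = -4 + (-14)·C(n-1,1) + (-10)·C(n-1,2).
Continuing: …, -174, -238, -312, -396, …, s_{13} = -832.
Summing n = 1..13 (13 terms) gives -4004.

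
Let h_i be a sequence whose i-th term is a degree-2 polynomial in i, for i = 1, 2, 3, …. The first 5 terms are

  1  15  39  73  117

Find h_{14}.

1st diffs: 14, 24, 34, 44.
2nd diffs: 10, 10, 10 (constant).
Newton forward-difference form: h_i = 1 + 14·C(i-1,1) + 10·C(i-1,2).
At i = 14: i-1 = 13, so h_{14} = 1 + 182 + 780 = 963.

963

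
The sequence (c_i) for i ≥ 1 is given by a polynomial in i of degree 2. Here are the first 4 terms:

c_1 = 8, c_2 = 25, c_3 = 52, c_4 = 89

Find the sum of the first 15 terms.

1st diffs: 17, 27, 37.
2nd diffs: 10, 10 (constant).
Newton forward-difference form: c_i = 8 + 17·C(i-1,1) + 10·C(i-1,2).
Continuing: …, 136, 193, 260, 337, …, c_{15} = 1156.
Summing i = 1..15 (15 terms) gives 6455.

6455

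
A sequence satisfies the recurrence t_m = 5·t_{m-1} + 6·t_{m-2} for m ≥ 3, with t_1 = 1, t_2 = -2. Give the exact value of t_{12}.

Compute successive terms:
t_3 = -4  t_4 = -32  t_5 = -184  t_6 = -1112  t_7 = -6664  t_8 = -39992  t_9 = -239944  t_{10} = -1439672  t_{11} = -8638024  t_{12} = -51828152.
(Characteristic roots are 6 and -1.)

-51828152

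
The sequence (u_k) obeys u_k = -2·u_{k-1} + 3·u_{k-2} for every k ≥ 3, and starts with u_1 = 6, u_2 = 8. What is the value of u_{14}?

Compute successive terms:
u_3 = 2; u_4 = 20; u_5 = -34; …; u_{11} = -29518; u_{12} = 88580; u_{13} = -265714; u_{14} = 797168.
(Characteristic roots are 1 and -3.)

797168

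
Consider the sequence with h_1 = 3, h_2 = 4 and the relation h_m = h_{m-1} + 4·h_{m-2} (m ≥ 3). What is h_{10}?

9952

Applying the relation repeatedly:
h_3 = 16, h_4 = 32, h_5 = 96, h_6 = 224, h_7 = 608, h_8 = 1504, h_9 = 3936, h_{10} = 9952.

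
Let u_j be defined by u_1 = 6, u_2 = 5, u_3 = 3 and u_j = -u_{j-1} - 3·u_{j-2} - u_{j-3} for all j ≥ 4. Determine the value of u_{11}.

Compute successive terms:
u_4 = -24;  u_5 = 10;  u_6 = 59;  u_7 = -65;  u_8 = -122;  u_9 = 258;  u_{10} = 173;  u_{11} = -825.

-825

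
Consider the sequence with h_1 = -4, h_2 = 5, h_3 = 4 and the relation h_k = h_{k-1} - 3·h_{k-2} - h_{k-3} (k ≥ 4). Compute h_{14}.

Step forward from the initial values:
h_4 = -7, h_5 = -24, h_6 = -7, …, h_{11} = -356, h_{12} = 1281, h_{13} = 2864, h_{14} = -623.

-623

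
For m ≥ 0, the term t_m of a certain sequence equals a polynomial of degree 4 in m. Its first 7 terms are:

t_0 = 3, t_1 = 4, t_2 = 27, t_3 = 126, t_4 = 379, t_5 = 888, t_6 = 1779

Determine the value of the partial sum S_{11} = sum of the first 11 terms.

1st diffs: 1, 23, 99, 253, 509, 891.
2nd diffs: 22, 76, 154, 256, 382.
3rd diffs: 54, 78, 102, 126.
4th diffs: 24, 24, 24 (constant).
So t_m = m^4 + 3m^3 - 5m^2 + 2m + 3.
Continuing: 3202, 5331, 8364, 12523.
Summing m = 0..10 (11 terms) gives 32626.

32626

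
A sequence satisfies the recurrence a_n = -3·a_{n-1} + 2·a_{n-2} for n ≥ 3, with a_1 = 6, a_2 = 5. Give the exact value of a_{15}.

Step forward from the initial values:
a_3 = -3, a_4 = 19, a_5 = -63, …, a_{12} = 462571, a_{13} = -1647471, a_{14} = 5867555, a_{15} = -20897607.

-20897607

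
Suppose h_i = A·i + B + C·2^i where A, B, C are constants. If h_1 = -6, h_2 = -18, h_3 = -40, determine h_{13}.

-40980

The three given values yield: A + B + 2C = -6; 2A + B + 4C = -18; 3A + B + 8C = -40.
Subtracting the first from the second: A + 2C = -12.
Subtracting the second from the third: A + 4C = -22.
Solving: C = -5, A = -2, then B = 6.
Therefore h_{13} = -26 + 6 + (-5)·8192 = -40980.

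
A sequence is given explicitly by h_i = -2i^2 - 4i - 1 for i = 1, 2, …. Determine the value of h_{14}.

h_{14} = -2·14^2 - 4·14 - 1 = -449.

-449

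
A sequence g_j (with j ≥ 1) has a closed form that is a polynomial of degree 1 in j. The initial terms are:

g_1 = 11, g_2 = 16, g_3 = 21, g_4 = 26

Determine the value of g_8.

46

1st diffs: 5, 5, 5 (constant).
So g_j = 5j + 6.
Evaluating at j = 8 gives g_8 = 46.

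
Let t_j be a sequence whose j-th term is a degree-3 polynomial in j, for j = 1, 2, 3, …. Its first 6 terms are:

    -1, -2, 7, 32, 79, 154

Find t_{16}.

3764

1st diffs: -1, 9, 25, 47, 75.
2nd diffs: 10, 16, 22, 28.
3rd diffs: 6, 6, 6 (constant).
So t_j = j^3 - j^2 - 5j + 4.
Evaluating at j = 16 gives t_{16} = 3764.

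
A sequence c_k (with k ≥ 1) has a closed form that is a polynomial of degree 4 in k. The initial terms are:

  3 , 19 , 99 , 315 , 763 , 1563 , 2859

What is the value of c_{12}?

23499

1st diffs: 16, 80, 216, 448, 800, 1296.
2nd diffs: 64, 136, 232, 352, 496.
3rd diffs: 72, 96, 120, 144.
4th diffs: 24, 24, 24 (constant).
Newton forward-difference form: c_k = 3 + 16·C(k-1,1) + 64·C(k-1,2) + 72·C(k-1,3) + 24·C(k-1,4).
At k = 12: k-1 = 11, so c_{12} = 3 + 176 + 3520 + 11880 + 7920 = 23499.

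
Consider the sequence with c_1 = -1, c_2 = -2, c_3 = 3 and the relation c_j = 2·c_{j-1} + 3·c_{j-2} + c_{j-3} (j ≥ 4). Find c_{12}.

c_4 = -1  c_5 = 5  c_6 = 10  c_7 = 34  c_8 = 103  c_9 = 318  c_{10} = 979  c_{11} = 3015  c_{12} = 9285.

9285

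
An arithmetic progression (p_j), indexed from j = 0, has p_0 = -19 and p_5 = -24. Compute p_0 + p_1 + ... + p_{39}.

-1540

Common difference d = (-24 - (-19)) / (5 - 0) = -1.
p_j = -19 + (j - 0)·(-1).
p_{39} = -58; S = 40·(-19 + (-58))/2 = -1540.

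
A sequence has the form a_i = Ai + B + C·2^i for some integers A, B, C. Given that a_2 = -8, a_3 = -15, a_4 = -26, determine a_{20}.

-1048634

At i = 2, 3, 4: 2A + B + 4C = -8; 3A + B + 8C = -15; 4A + B + 16C = -26.
Subtracting the first from the second: A + 4C = -7.
Subtracting the second from the third: A + 8C = -11.
Solving: C = -1, A = -3, then B = 2.
So a_i = -3·i + 2 + (-1)·2^i; at i=20 this is -1048634.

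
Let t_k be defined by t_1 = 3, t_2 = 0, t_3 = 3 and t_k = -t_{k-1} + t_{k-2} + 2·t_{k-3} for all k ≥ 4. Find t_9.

3

Step forward from the initial values:
t_4 = 3, t_5 = 0, t_6 = 9, t_7 = -3, t_8 = 12, t_9 = 3.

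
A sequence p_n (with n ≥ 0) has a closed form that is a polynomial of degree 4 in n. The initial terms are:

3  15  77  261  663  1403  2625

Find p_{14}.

1st diffs: 12, 62, 184, 402, 740, 1222.
2nd diffs: 50, 122, 218, 338, 482.
3rd diffs: 72, 96, 120, 144.
4th diffs: 24, 24, 24 (constant).
Newton forward-difference form: p_n = 3 + 12·C(n,1) + 50·C(n,2) + 72·C(n,3) + 24·C(n,4).
At n = 14: n = 14, so p_{14} = 3 + 168 + 4550 + 26208 + 24024 = 54953.

54953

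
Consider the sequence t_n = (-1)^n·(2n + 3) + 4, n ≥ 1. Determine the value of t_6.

19

(-1)^6 = 1; 2n + 3 at n=6 is 15; so t_6 = 19.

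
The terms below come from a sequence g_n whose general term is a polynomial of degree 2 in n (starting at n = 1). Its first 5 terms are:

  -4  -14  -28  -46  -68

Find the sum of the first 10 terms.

1st diffs: -10, -14, -18, -22.
2nd diffs: -4, -4, -4 (constant).
Newton forward-difference form: g_n = -4 + (-10)·C(n-1,1) + (-4)·C(n-1,2).
Continuing: …, -94, -124, -158, -196, …, g_{10} = -238.
Summing n = 1..10 (10 terms) gives -970.

-970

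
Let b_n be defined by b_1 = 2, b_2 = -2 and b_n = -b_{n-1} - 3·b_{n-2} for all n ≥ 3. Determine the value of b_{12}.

b_3 = -4; b_4 = 10; b_5 = 2; b_6 = -32; b_7 = 26; b_8 = 70; b_9 = -148; b_{10} = -62; b_{11} = 506; b_{12} = -320.

-320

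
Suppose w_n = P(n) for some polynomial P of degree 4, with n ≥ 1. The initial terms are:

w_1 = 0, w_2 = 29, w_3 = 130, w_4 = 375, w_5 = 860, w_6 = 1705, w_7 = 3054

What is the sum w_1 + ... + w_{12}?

1st diffs: 29, 101, 245, 485, 845, 1349.
2nd diffs: 72, 144, 240, 360, 504.
3rd diffs: 72, 96, 120, 144.
4th diffs: 24, 24, 24 (constant).
Newton forward-difference form: w_n = 29·C(n-1,1) + 72·C(n-1,2) + 72·C(n-1,3) + 24·C(n-1,4).
Continuing: …, 5075, 7960, 11925, 17210, …, w_{12} = 24079.
Summing n = 1..12 (12 terms) gives 72402.

72402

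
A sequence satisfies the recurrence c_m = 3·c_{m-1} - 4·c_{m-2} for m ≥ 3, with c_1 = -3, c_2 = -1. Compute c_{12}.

Step forward from the initial values:
c_3 = 9  c_4 = 31  c_5 = 57  c_6 = 47  c_7 = -87  c_8 = -449  c_9 = -999  c_{10} = -1201  c_{11} = 393  c_{12} = 5983.

5983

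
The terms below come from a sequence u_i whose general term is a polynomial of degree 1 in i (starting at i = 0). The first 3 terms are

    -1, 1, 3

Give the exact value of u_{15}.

29

1st diffs: 2, 2 (constant).
So u_i = 2i - 1.
Evaluating at i = 15 gives u_{15} = 29.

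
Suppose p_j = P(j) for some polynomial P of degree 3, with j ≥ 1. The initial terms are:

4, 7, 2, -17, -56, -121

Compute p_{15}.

-2866

1st diffs: 3, -5, -19, -39, -65.
2nd diffs: -8, -14, -20, -26.
3rd diffs: -6, -6, -6 (constant).
Newton forward-difference form: p_j = 4 + 3·C(j-1,1) + (-8)·C(j-1,2) + (-6)·C(j-1,3).
At j = 15: j-1 = 14, so p_{15} = 4 + 42 - 728 - 2184 = -2866.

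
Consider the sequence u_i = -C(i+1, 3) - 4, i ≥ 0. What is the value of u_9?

C(10, 3) = 120, so u_9 = -124.

-124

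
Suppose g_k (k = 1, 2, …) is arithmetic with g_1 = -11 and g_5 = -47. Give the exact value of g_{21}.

-191

Common difference d = (-47 - (-11)) / (5 - 1) = -9.
g_k = -11 + (k - 1)·(-9).
g_{21} = -11 + 20·(-9) = -191.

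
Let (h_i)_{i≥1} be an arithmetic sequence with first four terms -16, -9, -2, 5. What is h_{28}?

173

Common difference d = 7.
h_i = -16 + (i - 1)·7.
h_{28} = -16 + 27·7 = 173.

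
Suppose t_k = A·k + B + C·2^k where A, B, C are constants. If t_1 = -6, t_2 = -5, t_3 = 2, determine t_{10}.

The three given values yield: A + B + 2C = -6; 2A + B + 4C = -5; 3A + B + 8C = 2.
Subtracting the first from the second: A + 2C = 1.
Subtracting the second from the third: A + 4C = 7.
Solving: C = 3, A = -5, then B = -7.
Therefore t_{10} = -50 + (-7) + 3·1024 = 3015.

3015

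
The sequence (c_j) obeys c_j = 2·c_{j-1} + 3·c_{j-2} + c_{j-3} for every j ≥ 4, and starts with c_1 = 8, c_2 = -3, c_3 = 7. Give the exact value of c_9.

Step forward from the initial values:
c_4 = 13, c_5 = 44, c_6 = 134, c_7 = 413, c_8 = 1272, c_9 = 3917.

3917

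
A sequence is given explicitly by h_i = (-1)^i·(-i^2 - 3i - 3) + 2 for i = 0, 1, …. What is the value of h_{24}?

(-1)^24 = 1; -i^2 - 3i - 3 at i=24 is -651; so h_{24} = -649.

-649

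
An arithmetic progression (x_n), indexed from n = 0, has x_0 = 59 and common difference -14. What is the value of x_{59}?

-767

x_n = 59 + (n - 0)·(-14).
x_{59} = 59 + 59·(-14) = -767.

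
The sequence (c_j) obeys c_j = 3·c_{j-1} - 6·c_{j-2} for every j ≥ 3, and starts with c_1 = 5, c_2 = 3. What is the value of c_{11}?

-42525

Applying the relation repeatedly:
c_3 = -21; c_4 = -81; c_5 = -117; c_6 = 135; c_7 = 1107; c_8 = 2511; c_9 = 891; c_{10} = -12393; c_{11} = -42525.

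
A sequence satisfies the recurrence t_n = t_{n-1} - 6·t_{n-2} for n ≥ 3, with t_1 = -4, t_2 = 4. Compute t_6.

Iterate the recurrence:
t_3 = 28, t_4 = 4, t_5 = -164, t_6 = -188.

-188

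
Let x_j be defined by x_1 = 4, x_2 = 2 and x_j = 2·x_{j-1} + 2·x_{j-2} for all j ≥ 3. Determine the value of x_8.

1616

Step forward from the initial values:
x_3 = 12;  x_4 = 28;  x_5 = 80;  x_6 = 216;  x_7 = 592;  x_8 = 1616.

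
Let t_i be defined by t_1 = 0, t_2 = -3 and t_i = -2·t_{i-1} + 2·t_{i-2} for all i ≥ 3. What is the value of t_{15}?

1117824

Compute successive terms:
t_3 = 6;  t_4 = -18;  t_5 = 48;  …;  t_{12} = -54816;  t_{13} = 149760;  t_{14} = -409152;  t_{15} = 1117824.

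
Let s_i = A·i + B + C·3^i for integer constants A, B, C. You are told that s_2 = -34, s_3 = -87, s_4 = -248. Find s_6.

At i = 2, 3, 4: 2A + B + 9C = -34; 3A + B + 27C = -87; 4A + B + 81C = -248.
Subtracting the first from the second: A + 18C = -53.
Subtracting the second from the third: A + 54C = -161.
Solving: C = -3, A = 1, then B = -9.
So s_i = 1·i + (-9) + (-3)·3^i; at i=6 this is -2190.

-2190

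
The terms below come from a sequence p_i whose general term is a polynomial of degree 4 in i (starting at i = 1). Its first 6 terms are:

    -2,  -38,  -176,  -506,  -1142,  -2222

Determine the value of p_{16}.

1st diffs: -36, -138, -330, -636, -1080.
2nd diffs: -102, -192, -306, -444.
3rd diffs: -90, -114, -138.
4th diffs: -24, -24 (constant).
Newton forward-difference form: p_i = -2 + (-36)·C(i-1,1) + (-102)·C(i-1,2) + (-90)·C(i-1,3) + (-24)·C(i-1,4).
At i = 16: i-1 = 15, so p_{16} = -2 - 540 - 10710 - 40950 - 32760 = -84962.

-84962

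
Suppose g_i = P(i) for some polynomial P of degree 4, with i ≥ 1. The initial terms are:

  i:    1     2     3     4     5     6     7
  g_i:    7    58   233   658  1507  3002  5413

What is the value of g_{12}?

1st diffs: 51, 175, 425, 849, 1495, 2411.
2nd diffs: 124, 250, 424, 646, 916.
3rd diffs: 126, 174, 222, 270.
4th diffs: 48, 48, 48 (constant).
So g_i = 2i^4 + i^3 + 6i^2 - 4i + 2.
Evaluating at i = 12 gives g_{12} = 44018.

44018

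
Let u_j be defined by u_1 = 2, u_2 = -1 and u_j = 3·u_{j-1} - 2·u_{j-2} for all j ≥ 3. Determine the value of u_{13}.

u_3 = -7  u_4 = -19  u_5 = -43  …  u_{10} = -1531  u_{11} = -3067  u_{12} = -6139  u_{13} = -12283.
(Characteristic roots are 2 and 1.)

-12283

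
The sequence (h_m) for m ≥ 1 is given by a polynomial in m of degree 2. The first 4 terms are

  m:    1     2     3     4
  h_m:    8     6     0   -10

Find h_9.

1st diffs: -2, -6, -10.
2nd diffs: -4, -4 (constant).
So h_m = -2m^2 + 4m + 6.
Evaluating at m = 9 gives h_9 = -120.

-120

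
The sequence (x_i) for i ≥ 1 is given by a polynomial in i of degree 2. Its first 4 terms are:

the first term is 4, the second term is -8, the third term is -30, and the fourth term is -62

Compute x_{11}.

-566

1st diffs: -12, -22, -32.
2nd diffs: -10, -10 (constant).
So x_i = -5i^2 + 3i + 6.
Evaluating at i = 11 gives x_{11} = -566.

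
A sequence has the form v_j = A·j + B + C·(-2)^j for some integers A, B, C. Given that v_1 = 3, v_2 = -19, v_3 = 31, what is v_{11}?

8207

The three given values yield: A + B - 2C = 3; 2A + B + 4C = -19; 3A + B - 8C = 31.
Subtracting the first from the second: A + 6C = -22.
Subtracting the second from the third: A - 12C = 50.
Solving: C = -4, A = 2, then B = -7.
Therefore v_{11} = 22 + (-7) + (-4)·(-2048) = 8207.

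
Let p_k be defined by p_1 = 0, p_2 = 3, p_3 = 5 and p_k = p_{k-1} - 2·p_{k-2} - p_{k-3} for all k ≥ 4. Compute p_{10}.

-79

Step forward from the initial values:
p_4 = -1, p_5 = -14, p_6 = -17, p_7 = 12, p_8 = 60, p_9 = 53, p_{10} = -79.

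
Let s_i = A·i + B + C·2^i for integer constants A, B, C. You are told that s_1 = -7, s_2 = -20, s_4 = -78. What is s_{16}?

Plug in i = 1, 2, 4: A + B + 2C = -7; 2A + B + 4C = -20; 4A + B + 16C = -78.
Subtracting the first from the second: A + 2C = -13.
Subtracting the second from the third: 2A + 12C = -58.
Solving: C = -4, A = -5, then B = 6.
So s_i = -5·i + 6 + (-4)·2^i; at i=16 this is -262218.

-262218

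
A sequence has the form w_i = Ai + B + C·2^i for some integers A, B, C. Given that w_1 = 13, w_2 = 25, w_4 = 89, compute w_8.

At i = 1, 2, 4: A + B + 2C = 13; 2A + B + 4C = 25; 4A + B + 16C = 89.
Subtracting the first from the second: A + 2C = 12.
Subtracting the second from the third: 2A + 12C = 64.
Solving: C = 5, A = 2, then B = 1.
So w_i = 2·i + 1 + 5·2^i; at i=8 this is 1297.

1297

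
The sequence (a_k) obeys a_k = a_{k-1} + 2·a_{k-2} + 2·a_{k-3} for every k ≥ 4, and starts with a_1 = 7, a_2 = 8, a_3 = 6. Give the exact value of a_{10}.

4004

Compute successive terms:
a_4 = 36;  a_5 = 64;  a_6 = 148;  a_7 = 348;  a_8 = 772;  a_9 = 1764;  a_{10} = 4004.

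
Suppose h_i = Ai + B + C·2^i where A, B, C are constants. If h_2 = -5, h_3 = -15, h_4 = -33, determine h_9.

The three given values yield: 2A + B + 4C = -5; 3A + B + 8C = -15; 4A + B + 16C = -33.
Subtracting the first from the second: A + 4C = -10.
Subtracting the second from the third: A + 8C = -18.
Solving: C = -2, A = -2, then B = 7.
So h_i = -2·i + 7 + (-2)·2^i; at i=9 this is -1035.

-1035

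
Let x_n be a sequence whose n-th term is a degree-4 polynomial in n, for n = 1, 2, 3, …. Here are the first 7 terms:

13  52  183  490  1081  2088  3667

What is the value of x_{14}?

1st diffs: 39, 131, 307, 591, 1007, 1579.
2nd diffs: 92, 176, 284, 416, 572.
3rd diffs: 84, 108, 132, 156.
4th diffs: 24, 24, 24 (constant).
So x_n = n^4 + 4n^3 - 3n^2 + 5n + 6.
Evaluating at n = 14 gives x_{14} = 48880.

48880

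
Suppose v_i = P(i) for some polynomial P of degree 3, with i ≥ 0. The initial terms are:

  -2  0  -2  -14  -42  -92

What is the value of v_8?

1st diffs: 2, -2, -12, -28, -50.
2nd diffs: -4, -10, -16, -22.
3rd diffs: -6, -6, -6 (constant).
So v_i = -i^3 + i^2 + 2i - 2.
Evaluating at i = 8 gives v_8 = -434.

-434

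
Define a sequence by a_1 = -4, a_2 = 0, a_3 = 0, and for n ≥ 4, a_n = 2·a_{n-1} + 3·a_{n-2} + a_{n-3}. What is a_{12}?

-23368

Applying the relation repeatedly:
a_4 = -4, a_5 = -8, a_6 = -28, a_7 = -84, a_8 = -260, a_9 = -800, a_{10} = -2464, a_{11} = -7588, a_{12} = -23368.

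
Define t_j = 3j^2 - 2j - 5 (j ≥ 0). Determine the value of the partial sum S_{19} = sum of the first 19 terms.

5890

Over j = 0..18: Σj = 171, Σj² = 2109.
Total = (3)·2109 + (-2)·171 + (-5)·19 = 5890.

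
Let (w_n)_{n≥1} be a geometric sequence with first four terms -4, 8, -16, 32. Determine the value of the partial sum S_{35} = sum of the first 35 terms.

Common ratio r = -2.
w_n = (-4)·(-2)^(n-1).
S = (-4)·((-2)^35 - 1)/(-2 - 1) = (-4)·(-34359738368 - 1)/(-3) = -45812984492.

-45812984492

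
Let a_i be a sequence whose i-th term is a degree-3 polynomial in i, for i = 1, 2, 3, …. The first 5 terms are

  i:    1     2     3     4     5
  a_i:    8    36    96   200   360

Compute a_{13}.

5096

1st diffs: 28, 60, 104, 160.
2nd diffs: 32, 44, 56.
3rd diffs: 12, 12 (constant).
Newton forward-difference form: a_i = 8 + 28·C(i-1,1) + 32·C(i-1,2) + 12·C(i-1,3).
At i = 13: i-1 = 12, so a_{13} = 8 + 336 + 2112 + 2640 = 5096.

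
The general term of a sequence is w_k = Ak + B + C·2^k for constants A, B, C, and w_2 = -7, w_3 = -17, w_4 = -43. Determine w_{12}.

-16315

The three given values yield: 2A + B + 4C = -7; 3A + B + 8C = -17; 4A + B + 16C = -43.
Subtracting the first from the second: A + 4C = -10.
Subtracting the second from the third: A + 8C = -26.
Solving: C = -4, A = 6, then B = -3.
Hence w_{12} = 6·12 + (-3) + (-4)·4096 = -16315.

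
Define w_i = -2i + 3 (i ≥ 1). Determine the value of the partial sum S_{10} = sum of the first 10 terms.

Over i = 1..10: Σi = 55.
Total = (-2)·55 + (3)·10 = -80.

-80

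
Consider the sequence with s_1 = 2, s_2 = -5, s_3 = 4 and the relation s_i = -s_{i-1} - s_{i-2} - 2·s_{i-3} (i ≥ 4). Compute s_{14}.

Iterate the recurrence:
s_4 = -3  s_5 = 9  s_6 = -14  …  s_{11} = 37  s_{12} = -62  s_{13} = 103  s_{14} = -115.

-115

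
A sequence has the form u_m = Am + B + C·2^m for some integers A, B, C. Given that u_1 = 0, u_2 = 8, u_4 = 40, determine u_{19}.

Plug in m = 1, 2, 4: A + B + 2C = 0; 2A + B + 4C = 8; 4A + B + 16C = 40.
Subtracting the first from the second: A + 2C = 8.
Subtracting the second from the third: 2A + 12C = 32.
Solving: C = 2, A = 4, then B = -8.
Hence u_{19} = 4·19 + (-8) + 2·524288 = 1048644.

1048644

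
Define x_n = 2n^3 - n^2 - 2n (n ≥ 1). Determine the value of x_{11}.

2519

x_{11} = 2·11^3 - 1·11^2 - 2·11 = 2519.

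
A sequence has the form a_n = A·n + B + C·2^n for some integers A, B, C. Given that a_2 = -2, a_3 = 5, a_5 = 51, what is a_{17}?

262119

Write the equations: 2A + B + 4C = -2; 3A + B + 8C = 5; 5A + B + 32C = 51.
Subtracting the first from the second: A + 4C = 7.
Subtracting the second from the third: 2A + 24C = 46.
Solving: C = 2, A = -1, then B = -8.
Hence a_{17} = -1·17 + (-8) + 2·131072 = 262119.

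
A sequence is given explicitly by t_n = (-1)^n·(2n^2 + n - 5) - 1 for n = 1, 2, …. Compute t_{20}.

(-1)^20 = 1; 2n^2 + n - 5 at n=20 is 815; so t_{20} = 814.

814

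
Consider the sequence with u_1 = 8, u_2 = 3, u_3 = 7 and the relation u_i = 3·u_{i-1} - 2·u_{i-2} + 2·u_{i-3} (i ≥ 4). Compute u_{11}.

Compute successive terms:
u_4 = 31;  u_5 = 85;  u_6 = 207;  u_7 = 513;  u_8 = 1295;  u_9 = 3273;  u_{10} = 8255;  u_{11} = 20809.

20809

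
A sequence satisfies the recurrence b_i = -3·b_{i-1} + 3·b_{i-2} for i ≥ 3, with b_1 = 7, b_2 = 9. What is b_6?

594

Step forward from the initial values:
b_3 = -6; b_4 = 45; b_5 = -153; b_6 = 594.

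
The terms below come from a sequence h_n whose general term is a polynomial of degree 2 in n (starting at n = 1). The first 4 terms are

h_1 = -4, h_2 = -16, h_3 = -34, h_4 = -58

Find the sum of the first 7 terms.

-490

1st diffs: -12, -18, -24.
2nd diffs: -6, -6 (constant).
So h_n = -3n^2 - 3n + 2.
Continuing: -88, -124, -166.
Summing n = 1..7 (7 terms) gives -490.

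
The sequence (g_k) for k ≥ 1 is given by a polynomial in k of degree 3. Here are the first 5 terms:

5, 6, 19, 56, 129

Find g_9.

1021

1st diffs: 1, 13, 37, 73.
2nd diffs: 12, 24, 36.
3rd diffs: 12, 12 (constant).
So g_k = 2k^3 - 6k^2 + 5k + 4.
Evaluating at k = 9 gives g_9 = 1021.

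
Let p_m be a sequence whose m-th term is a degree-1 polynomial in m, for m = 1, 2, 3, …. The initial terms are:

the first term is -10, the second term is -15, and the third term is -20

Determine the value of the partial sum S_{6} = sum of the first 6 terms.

-135

1st diffs: -5, -5 (constant).
So p_m = -5m - 5.
Continuing: -25, -30, -35.
Summing m = 1..6 (6 terms) gives -135.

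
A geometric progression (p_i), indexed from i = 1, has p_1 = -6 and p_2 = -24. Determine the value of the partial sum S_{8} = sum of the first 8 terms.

Common ratio r = 4.
p_i = (-6)·4^(i-1).
S = (-6)·(4^8 - 1)/(4 - 1) = (-6)·(65536 - 1)/(3) = -131070.

-131070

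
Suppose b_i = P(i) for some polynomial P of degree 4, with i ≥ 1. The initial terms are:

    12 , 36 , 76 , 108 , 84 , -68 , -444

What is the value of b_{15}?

-30956

1st diffs: 24, 40, 32, -24, -152, -376.
2nd diffs: 16, -8, -56, -128, -224.
3rd diffs: -24, -48, -72, -96.
4th diffs: -24, -24, -24 (constant).
Newton forward-difference form: b_i = 12 + 24·C(i-1,1) + 16·C(i-1,2) + (-24)·C(i-1,3) + (-24)·C(i-1,4).
At i = 15: i-1 = 14, so b_{15} = 12 + 336 + 1456 - 8736 - 24024 = -30956.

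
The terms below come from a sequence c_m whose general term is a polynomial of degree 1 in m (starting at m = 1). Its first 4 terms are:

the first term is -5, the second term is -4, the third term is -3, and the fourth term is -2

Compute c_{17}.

1st diffs: 1, 1, 1 (constant).
So c_m = m - 6.
Evaluating at m = 17 gives c_{17} = 11.

11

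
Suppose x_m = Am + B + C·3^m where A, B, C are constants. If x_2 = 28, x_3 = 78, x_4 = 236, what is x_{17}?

387420430

At m = 2, 3, 4: 2A + B + 9C = 28; 3A + B + 27C = 78; 4A + B + 81C = 236.
Subtracting the first from the second: A + 18C = 50.
Subtracting the second from the third: A + 54C = 158.
Solving: C = 3, A = -4, then B = 9.
So x_m = -4·m + 9 + 3·3^m; at m=17 this is 387420430.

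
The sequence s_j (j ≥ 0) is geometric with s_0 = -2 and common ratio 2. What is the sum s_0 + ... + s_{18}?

s_j = (-2)·2^(j-0).
S = (-2)·(2^19 - 1)/(2 - 1) = (-2)·(524288 - 1)/(1) = -1048574.

-1048574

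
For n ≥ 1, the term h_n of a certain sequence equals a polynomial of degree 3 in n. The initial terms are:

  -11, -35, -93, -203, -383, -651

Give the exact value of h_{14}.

-8123

1st diffs: -24, -58, -110, -180, -268.
2nd diffs: -34, -52, -70, -88.
3rd diffs: -18, -18, -18 (constant).
So h_n = -3n^3 + n^2 - 6n - 3.
Evaluating at n = 14 gives h_{14} = -8123.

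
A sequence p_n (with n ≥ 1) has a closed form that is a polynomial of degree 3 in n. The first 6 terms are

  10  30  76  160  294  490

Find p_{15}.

7024

1st diffs: 20, 46, 84, 134, 196.
2nd diffs: 26, 38, 50, 62.
3rd diffs: 12, 12, 12 (constant).
So p_n = 2n^3 + n^2 + 3n + 4.
Evaluating at n = 15 gives p_{15} = 7024.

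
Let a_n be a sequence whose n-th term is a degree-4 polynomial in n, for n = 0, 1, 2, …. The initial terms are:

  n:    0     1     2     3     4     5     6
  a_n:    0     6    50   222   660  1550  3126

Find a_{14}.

1st diffs: 6, 44, 172, 438, 890, 1576.
2nd diffs: 38, 128, 266, 452, 686.
3rd diffs: 90, 138, 186, 234.
4th diffs: 48, 48, 48 (constant).
Newton forward-difference form: a_n = 6·C(n,1) + 38·C(n,2) + 90·C(n,3) + 48·C(n,4).
At n = 14: n = 14, so a_{14} = 84 + 3458 + 32760 + 48048 = 84350.

84350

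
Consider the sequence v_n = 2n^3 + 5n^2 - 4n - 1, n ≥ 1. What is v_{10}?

v_{10} = 2·10^3 + 5·10^2 - 4·10 - 1 = 2459.

2459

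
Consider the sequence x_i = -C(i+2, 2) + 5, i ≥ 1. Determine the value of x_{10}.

-61

C(12, 2) = 66, so x_{10} = -61.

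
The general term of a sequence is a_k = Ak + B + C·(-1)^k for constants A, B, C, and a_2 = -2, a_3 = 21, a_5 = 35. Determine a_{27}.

At k = 2, 3, 5: 2A + B + C = -2; 3A + B - C = 21; 5A + B - C = 35.
Subtracting the first from the second: A - 2C = 23.
Subtracting the second from the third: 2A = 14.
Solving: C = -8, A = 7, then B = -8.
So a_k = 7·k + (-8) + (-8)·(-1)^k; at k=27 this is 189.

189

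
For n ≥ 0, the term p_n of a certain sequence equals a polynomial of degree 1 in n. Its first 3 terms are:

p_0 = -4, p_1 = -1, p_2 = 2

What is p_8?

1st diffs: 3, 3 (constant).
So p_n = 3n - 4.
Evaluating at n = 8 gives p_8 = 20.

20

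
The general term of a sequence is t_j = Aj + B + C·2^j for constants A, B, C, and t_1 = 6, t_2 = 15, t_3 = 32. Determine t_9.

2054

Write the equations: A + B + 2C = 6; 2A + B + 4C = 15; 3A + B + 8C = 32.
Subtracting the first from the second: A + 2C = 9.
Subtracting the second from the third: A + 4C = 17.
Solving: C = 4, A = 1, then B = -3.
So t_j = 1·j + (-3) + 4·2^j; at j=9 this is 2054.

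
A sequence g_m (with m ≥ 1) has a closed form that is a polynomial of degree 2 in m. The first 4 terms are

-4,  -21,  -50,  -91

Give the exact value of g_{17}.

-1716

1st diffs: -17, -29, -41.
2nd diffs: -12, -12 (constant).
Newton forward-difference form: g_m = -4 + (-17)·C(m-1,1) + (-12)·C(m-1,2).
At m = 17: m-1 = 16, so g_{17} = -4 - 272 - 1440 = -1716.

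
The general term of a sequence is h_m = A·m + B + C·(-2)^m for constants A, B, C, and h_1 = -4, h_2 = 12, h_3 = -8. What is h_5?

The three given values yield: A + B - 2C = -4; 2A + B + 4C = 12; 3A + B - 8C = -8.
Subtracting the first from the second: A + 6C = 16.
Subtracting the second from the third: A - 12C = -20.
Solving: C = 2, A = 4, then B = -4.
So h_m = 4·m + (-4) + 2·(-2)^m; at m=5 this is -48.

-48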